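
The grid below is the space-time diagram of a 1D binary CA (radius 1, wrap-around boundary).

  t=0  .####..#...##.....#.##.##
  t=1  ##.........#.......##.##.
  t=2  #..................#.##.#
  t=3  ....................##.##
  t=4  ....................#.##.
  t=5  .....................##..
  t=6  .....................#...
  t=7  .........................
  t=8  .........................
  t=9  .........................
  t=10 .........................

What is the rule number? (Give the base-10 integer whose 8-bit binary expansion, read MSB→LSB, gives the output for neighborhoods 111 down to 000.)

40

  ### -> .   bit 7 = 0  t=0,i=2
  ##. -> .   bit 6 = 0  t=0,i=4
  #.# -> #   bit 5 = 1  t=0,i=0
  #.. -> .   bit 4 = 0  t=0,i=5
  .## -> #   bit 3 = 1  t=0,i=1
  .#. -> .   bit 2 = 0  t=0,i=7
  ..# -> .   bit 1 = 0  t=0,i=6
  ... -> .   bit 0 = 0  t=0,i=9
  bits 00101000 = 40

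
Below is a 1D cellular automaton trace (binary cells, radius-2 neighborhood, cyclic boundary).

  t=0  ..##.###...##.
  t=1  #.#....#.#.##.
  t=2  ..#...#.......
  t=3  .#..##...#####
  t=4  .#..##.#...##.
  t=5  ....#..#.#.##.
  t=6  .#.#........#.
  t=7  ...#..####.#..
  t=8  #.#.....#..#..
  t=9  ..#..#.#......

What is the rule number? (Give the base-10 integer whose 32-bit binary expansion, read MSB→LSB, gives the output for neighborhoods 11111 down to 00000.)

3490844741

  nb #####: next=#  (t=3,i=11, bit31=1)
  nb ####.: next=#  (t=3,i=12, bit30=1)
  nb ###.#: next=.  (t=3,i=13, bit29=0)
  nb ###..: next=#  (t=0,i=7, bit28=1)
  nb ##.##: next=.  (t=0,i=4, bit27=0)
  nb ##.#.: next=.  (t=1,i=13, bit26=0)
  nb ##..#: next=.  (t=4,i=13, bit25=0)
  nb ##...: next=.  (t=0,i=8, bit24=0)
  nb #.###: next=.  (t=0,i=5, bit23=0)
  nb #.##.: next=.  (t=1,i=11, bit22=0)
  nb #.#.#: next=.  (t=1,i=0, bit21=0)
  nb #.#..: next=#  (t=1,i=2, bit20=1)
  nb #..##: next=.  (t=3,i=3, bit19=0)
  nb #..#.: next=.  (t=4,i=0, bit18=0)
  nb #...#: next=#  (t=0,i=0, bit17=1)
  nb #....: next=.  (t=1,i=4, bit16=0)
  nb .####: next=.  (t=3,i=10, bit15=0)
  nb .###.: next=.  (t=0,i=6, bit14=0)
  nb .##.#: next=.  (t=0,i=3, bit13=0)
  nb .##..: next=#  (t=0,i=12, bit12=1)
  nb .#.##: next=.  (t=1,i=10, bit11=0)
  nb .#.#.: next=.  (t=1,i=1, bit10=0)
  nb .#..#: next=.  (t=3,i=2, bit9=0)
  nb .#...: next=.  (t=1,i=3, bit8=0)
  nb ..###: next=.  (t=3,i=9, bit7=0)
  nb ..##.: next=#  (t=0,i=2, bit6=1)
  nb ..#.#: next=.  (t=1,i=7, bit5=0)
  nb ..#..: next=.  (t=2,i=2, bit4=0)
  nb ...##: next=.  (t=0,i=1, bit3=0)
  nb ...#.: next=#  (t=1,i=6, bit2=1)
  nb ....#: next=.  (t=1,i=5, bit1=0)
  nb .....: next=#  (t=2,i=9, bit0=1)
  bits 11010000000100100001000001000101 = 3490844741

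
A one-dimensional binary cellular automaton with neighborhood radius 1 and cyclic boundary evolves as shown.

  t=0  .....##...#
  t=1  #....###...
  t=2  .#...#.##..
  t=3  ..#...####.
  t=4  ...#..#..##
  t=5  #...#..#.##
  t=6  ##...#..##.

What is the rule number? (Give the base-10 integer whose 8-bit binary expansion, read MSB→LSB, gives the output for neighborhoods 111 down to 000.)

  nb ###: next=.  (t=1,i=6, bit7=0)
  nb ##.: next=#  (t=0,i=6, bit6=1)
  nb #.#: next=#  (t=2,i=6, bit5=1)
  nb #..: next=#  (t=0,i=0, bit4=1)
  nb .##: next=#  (t=0,i=5, bit3=1)
  nb .#.: next=.  (t=0,i=10, bit2=0)
  nb ..#: next=.  (t=0,i=4, bit1=0)
  nb ...: next=.  (t=0,i=1, bit0=0)
  bits 01111000 = 120

120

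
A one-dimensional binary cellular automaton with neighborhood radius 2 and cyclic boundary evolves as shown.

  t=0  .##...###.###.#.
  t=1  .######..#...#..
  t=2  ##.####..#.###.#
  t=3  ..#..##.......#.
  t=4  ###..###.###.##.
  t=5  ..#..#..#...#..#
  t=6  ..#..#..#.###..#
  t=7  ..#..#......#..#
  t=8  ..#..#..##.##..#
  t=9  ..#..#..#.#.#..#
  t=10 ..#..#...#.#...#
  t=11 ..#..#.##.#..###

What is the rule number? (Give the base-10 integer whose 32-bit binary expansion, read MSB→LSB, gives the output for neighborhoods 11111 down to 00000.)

  [31] ##### => #  t=1,i=3
  [30] ####. => #  t=1,i=5
  [29] ###.# => .  t=0,i=8
  [28] ###.. => #  t=1,i=6
  [27] ##.## => #  t=0,i=9
  [26] ##.#. => #  t=0,i=13
  [25] ##..# => .  t=1,i=7
  [24] ##... => #  t=0,i=3
  [23] #.### => .  t=0,i=10
  [22] #.##. => .  t=4,i=13
  [21] #.#.# => .  t=9,i=10
  [20] #.#.. => .  t=0,i=14
  [19] #..## => .  t=0,i=0
  [18] #..#. => .  t=1,i=8
  [17] #...# => #  t=0,i=4
  [16] #.... => .  t=3,i=8
  [15] .#### => .  t=1,i=2
  [14] .###. => .  t=0,i=7
  [13] .##.# => .  t=4,i=14
  [12] .##.. => #  t=0,i=2
  [11] .#.## => .  t=2,i=10
  [10] .#.#. => #  t=9,i=9
  [9] .#..# => .  t=0,i=15
  [8] .#... => .  t=1,i=10
  [7] ..### => #  t=0,i=6
  [6] ..##. => #  t=0,i=1
  [5] ..#.# => .  t=2,i=9
  [4] ..#.. => #  t=1,i=9
  [3] ...## => #  t=0,i=5
  [2] ...#. => #  t=1,i=12
  [1] ....# => .  t=3,i=12
  [0] ..... => #  t=3,i=9
  bits 11011101000000100001010011011101 = 3707901149

3707901149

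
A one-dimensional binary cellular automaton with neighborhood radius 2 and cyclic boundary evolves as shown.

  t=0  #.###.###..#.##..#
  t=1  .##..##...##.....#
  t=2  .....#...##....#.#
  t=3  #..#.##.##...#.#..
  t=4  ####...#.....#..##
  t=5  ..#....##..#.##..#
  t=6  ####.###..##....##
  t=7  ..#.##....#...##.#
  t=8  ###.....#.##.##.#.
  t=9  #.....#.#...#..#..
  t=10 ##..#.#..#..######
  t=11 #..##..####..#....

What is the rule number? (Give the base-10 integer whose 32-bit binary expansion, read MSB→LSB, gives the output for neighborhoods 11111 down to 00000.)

1283752826

  [31] ##### => .  t=4,i=0
  [30] ####. => #  t=4,i=2
  [29] ###.# => .  t=0,i=4
  [28] ###.. => .  t=0,i=8
  [27] ##.## => #  t=0,i=1
  [26] ##.#. => #  t=7,i=16
  [25] ##..# => .  t=0,i=9
  [24] ##... => .  t=1,i=7
  [23] #.### => #  t=0,i=2
  [22] #.##. => .  t=0,i=13
  [21] #.#.# => .  t=8,i=16
  [20] #.#.. => .  t=2,i=17
  [19] #..## => .  t=0,i=16
  [18] #..#. => #  t=0,i=10
  [17] #...# => .  t=1,i=8
  [16] #.... => .  t=1,i=13
  [15] .#### => #  t=4,i=17
  [14] .###. => .  t=0,i=3
  [13] .##.# => .  t=0,i=0
  [12] .##.. => .  t=0,i=14
  [11] .#.## => .  t=0,i=12
  [10] .#.#. => .  t=2,i=16
  [9] .#..# => #  t=3,i=1
  [8] .#... => #  t=2,i=0
  [7] ..### => .  t=4,i=16
  [6] ..##. => #  t=0,i=17
  [5] ..#.# => #  t=0,i=11
  [4] ..#.. => #  t=2,i=5
  [3] ...## => #  t=1,i=9
  [2] ...#. => .  t=1,i=16
  [1] ....# => #  t=1,i=15
  [0] ..... => .  t=1,i=14
  bits 01001100100001001000001101111010 = 1283752826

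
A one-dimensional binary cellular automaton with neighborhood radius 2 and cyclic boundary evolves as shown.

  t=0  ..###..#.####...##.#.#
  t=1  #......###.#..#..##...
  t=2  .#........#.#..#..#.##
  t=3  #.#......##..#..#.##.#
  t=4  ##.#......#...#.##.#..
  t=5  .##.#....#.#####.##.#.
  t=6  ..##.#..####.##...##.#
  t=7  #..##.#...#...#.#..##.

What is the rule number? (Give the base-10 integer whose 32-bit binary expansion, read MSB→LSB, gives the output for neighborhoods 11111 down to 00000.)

3296869156

  ##### -> #   bit 31 = 1  t=5,i=13
  ####. -> #   bit 30 = 1  t=0,i=11
  ###.# -> .   bit 29 = 0  t=1,i=9
  ###.. -> .   bit 28 = 0  t=0,i=4
  ##.## -> .   bit 27 = 0  t=3,i=20
  ##.#. -> #   bit 26 = 1  t=0,i=18
  ##..# -> .   bit 25 = 0  t=0,i=5
  ##... -> .   bit 24 = 0  t=0,i=13
  #.### -> #   bit 23 = 1  t=0,i=9
  #.##. -> .   bit 22 = 0  t=2,i=20
  #.#.# -> .   bit 21 = 0  t=0,i=19
  #.#.. -> .   bit 20 = 0  t=0,i=21
  #..## -> .   bit 19 = 0  t=0,i=1
  #..#. -> .   bit 18 = 0  t=0,i=6
  #...# -> #   bit 17 = 1  t=0,i=14
  #.... -> .   bit 16 = 0  t=1,i=2
  .#### -> .   bit 15 = 0  t=0,i=10
  .###. -> .   bit 14 = 0  t=0,i=3
  .##.# -> #   bit 13 = 1  t=0,i=17
  .##.. -> #   bit 12 = 1  t=1,i=18
  .#.## -> #   bit 11 = 1  t=0,i=8
  .#.#. -> .   bit 10 = 0  t=0,i=20
  .#..# -> #   bit 9 = 1  t=0,i=0
  .#... -> #   bit 8 = 1  t=1,i=1
  ..### -> .   bit 7 = 0  t=0,i=2
  ..##. -> .   bit 6 = 0  t=0,i=16
  ..#.# -> #   bit 5 = 1  t=0,i=7
  ..#.. -> .   bit 4 = 0  t=1,i=0
  ...## -> .   bit 3 = 0  t=0,i=15
  ...#. -> #   bit 2 = 1  t=1,i=21
  ....# -> .   bit 1 = 0  t=1,i=5
  ..... -> .   bit 0 = 0  t=1,i=3
  bits 11000100100000100011101100100100 = 3296869156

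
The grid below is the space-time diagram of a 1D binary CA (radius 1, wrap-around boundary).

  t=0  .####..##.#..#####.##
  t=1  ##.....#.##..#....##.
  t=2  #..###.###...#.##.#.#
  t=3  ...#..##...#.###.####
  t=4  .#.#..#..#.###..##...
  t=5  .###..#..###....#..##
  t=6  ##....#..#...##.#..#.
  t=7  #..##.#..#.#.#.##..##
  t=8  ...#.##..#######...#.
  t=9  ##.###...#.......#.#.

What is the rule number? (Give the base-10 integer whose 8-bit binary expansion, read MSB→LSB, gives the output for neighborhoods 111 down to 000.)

45

  [7] ### => .  t=0,i=2
  [6] ##. => .  t=0,i=4
  [5] #.# => #  t=0,i=0
  [4] #.. => .  t=0,i=5
  [3] .## => #  t=0,i=1
  [2] .#. => #  t=0,i=10
  [1] ..# => .  t=0,i=6
  [0] ... => #  t=1,i=3
  bits 00101101 = 45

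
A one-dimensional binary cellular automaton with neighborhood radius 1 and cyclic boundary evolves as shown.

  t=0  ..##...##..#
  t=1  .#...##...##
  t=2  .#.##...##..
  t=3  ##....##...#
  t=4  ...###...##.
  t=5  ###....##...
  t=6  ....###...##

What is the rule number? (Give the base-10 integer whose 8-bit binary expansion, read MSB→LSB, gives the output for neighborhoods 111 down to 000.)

  [7] ### => .  t=3,i=0
  [6] ##. => .  t=0,i=3
  [5] #.# => .  t=1,i=0
  [4] #.. => .  t=0,i=0
  [3] .## => .  t=0,i=2
  [2] .#. => #  t=0,i=11
  [1] ..# => #  t=0,i=1
  [0] ... => #  t=0,i=5
  bits 00000111 = 7

7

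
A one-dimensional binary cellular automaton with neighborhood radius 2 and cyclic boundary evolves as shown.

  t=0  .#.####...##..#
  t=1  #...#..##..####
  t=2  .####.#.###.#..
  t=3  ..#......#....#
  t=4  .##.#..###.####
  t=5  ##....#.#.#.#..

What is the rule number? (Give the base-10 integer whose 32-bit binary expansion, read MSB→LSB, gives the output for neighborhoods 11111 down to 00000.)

189781046

  nb #####: next=.  (t=1,i=13, bit31=0)
  nb ####.: next=.  (t=0,i=5, bit30=0)
  nb ###.#: next=.  (t=2,i=4, bit29=0)
  nb ###..: next=.  (t=0,i=6, bit28=0)
  nb ##.##: next=#  (t=4,i=0, bit27=1)
  nb ##.#.: next=.  (t=2,i=5, bit26=0)
  nb ##..#: next=#  (t=0,i=12, bit25=1)
  nb ##...: next=#  (t=0,i=7, bit24=1)
  nb #.###: next=.  (t=0,i=3, bit23=0)
  nb #.##.: next=#  (t=4,i=1, bit22=1)
  nb #.#.#: next=.  (t=0,i=1, bit21=0)
  nb #.#..: next=.  (t=2,i=12, bit20=0)
  nb #..##: next=#  (t=1,i=6, bit19=1)
  nb #..#.: next=#  (t=0,i=13, bit18=1)
  nb #...#: next=#  (t=0,i=8, bit17=1)
  nb #....: next=#  (t=3,i=4, bit16=1)
  nb .####: next=#  (t=0,i=4, bit15=1)
  nb .###.: next=#  (t=2,i=9, bit14=1)
  nb .##.#: next=.  (t=4,i=2, bit13=0)
  nb .##..: next=#  (t=0,i=11, bit12=1)
  nb .#.##: next=.  (t=0,i=2, bit11=0)
  nb .#.#.: next=#  (t=0,i=0, bit10=1)
  nb .#..#: next=.  (t=1,i=5, bit9=0)
  nb .#...: next=.  (t=2,i=13, bit8=0)
  nb ..###: next=.  (t=1,i=11, bit7=0)
  nb ..##.: next=.  (t=0,i=10, bit6=0)
  nb ..#.#: next=#  (t=0,i=14, bit5=1)
  nb ..#..: next=#  (t=1,i=4, bit4=1)
  nb ...##: next=.  (t=0,i=9, bit3=0)
  nb ...#.: next=#  (t=1,i=3, bit2=1)
  nb ....#: next=#  (t=3,i=7, bit1=1)
  nb .....: next=.  (t=3,i=5, bit0=0)
  bits 00001011010011111101010000110110 = 189781046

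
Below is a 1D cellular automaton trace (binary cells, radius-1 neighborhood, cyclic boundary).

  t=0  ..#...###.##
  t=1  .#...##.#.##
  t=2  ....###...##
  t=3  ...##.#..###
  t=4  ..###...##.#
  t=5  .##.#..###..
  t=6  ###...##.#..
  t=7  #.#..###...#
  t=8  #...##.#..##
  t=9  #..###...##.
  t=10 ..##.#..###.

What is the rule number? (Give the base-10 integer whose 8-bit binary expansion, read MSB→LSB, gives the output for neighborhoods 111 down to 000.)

74

  nb ###: next=.  (t=0,i=7, bit7=0)
  nb ##.: next=#  (t=0,i=8, bit6=1)
  nb #.#: next=.  (t=0,i=9, bit5=0)
  nb #..: next=.  (t=0,i=0, bit4=0)
  nb .##: next=#  (t=0,i=6, bit3=1)
  nb .#.: next=.  (t=0,i=2, bit2=0)
  nb ..#: next=#  (t=0,i=1, bit1=1)
  nb ...: next=.  (t=0,i=4, bit0=0)
  bits 01001010 = 74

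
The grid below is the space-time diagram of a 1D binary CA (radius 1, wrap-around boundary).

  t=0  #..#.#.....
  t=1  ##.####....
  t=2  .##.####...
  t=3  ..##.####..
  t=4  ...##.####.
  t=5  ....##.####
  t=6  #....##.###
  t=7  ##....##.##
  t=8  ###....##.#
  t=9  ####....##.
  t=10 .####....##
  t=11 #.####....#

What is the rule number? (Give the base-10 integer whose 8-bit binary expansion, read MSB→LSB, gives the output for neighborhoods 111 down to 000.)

244

  ### -> #   bit 7 = 1  t=1,i=4
  ##. -> #   bit 6 = 1  t=1,i=1
  #.# -> #   bit 5 = 1  t=0,i=4
  #.. -> #   bit 4 = 1  t=0,i=1
  .## -> .   bit 3 = 0  t=1,i=0
  .#. -> #   bit 2 = 1  t=0,i=0
  ..# -> .   bit 1 = 0  t=0,i=2
  ... -> .   bit 0 = 0  t=0,i=7
  bits 11110100 = 244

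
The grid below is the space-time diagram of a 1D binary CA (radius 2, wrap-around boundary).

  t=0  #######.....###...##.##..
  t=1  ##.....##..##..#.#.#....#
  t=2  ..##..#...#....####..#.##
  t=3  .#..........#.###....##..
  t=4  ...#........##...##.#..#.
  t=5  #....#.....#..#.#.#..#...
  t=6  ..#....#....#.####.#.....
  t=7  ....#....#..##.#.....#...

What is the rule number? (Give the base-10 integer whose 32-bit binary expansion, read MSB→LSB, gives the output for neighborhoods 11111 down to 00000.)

  nb #####: next=.  (t=0,i=2, bit31=0)
  nb ####.: next=.  (t=0,i=5, bit30=0)
  nb ###.#: next=.  (t=6,i=17, bit29=0)
  nb ###..: next=.  (t=0,i=6, bit28=0)
  nb ##.##: next=.  (t=0,i=20, bit27=0)
  nb ##.#.: next=.  (t=4,i=19, bit26=0)
  nb ##..#: next=.  (t=0,i=23, bit25=0)
  nb ##...: next=#  (t=0,i=7, bit24=1)
  nb #.###: next=.  (t=3,i=14, bit23=0)
  nb #.##.: next=.  (t=0,i=21, bit22=0)
  nb #.#.#: next=#  (t=1,i=17, bit21=1)
  nb #.#..: next=.  (t=1,i=19, bit20=0)
  nb #..##: next=#  (t=0,i=24, bit19=1)
  nb #..#.: next=.  (t=1,i=14, bit18=0)
  nb #...#: next=.  (t=0,i=16, bit17=0)
  nb #....: next=#  (t=0,i=8, bit16=1)
  nb .####: next=#  (t=0,i=1, bit15=1)
  nb .###.: next=.  (t=0,i=13, bit14=0)
  nb .##.#: next=#  (t=0,i=19, bit13=1)
  nb .##..: next=.  (t=0,i=22, bit12=0)
  nb .#.##: next=#  (t=2,i=22, bit11=1)
  nb .#.#.: next=#  (t=1,i=16, bit10=1)
  nb .#..#: next=#  (t=4,i=21, bit9=1)
  nb .#...: next=.  (t=1,i=20, bit8=0)
  nb ..###: next=#  (t=0,i=0, bit7=1)
  nb ..##.: next=.  (t=0,i=18, bit6=0)
  nb ..#.#: next=#  (t=1,i=15, bit5=1)
  nb ..#..: next=.  (t=2,i=6, bit4=0)
  nb ...##: next=#  (t=0,i=11, bit3=1)
  nb ...#.: next=.  (t=2,i=9, bit2=0)
  nb ....#: next=.  (t=0,i=10, bit1=0)
  nb .....: next=.  (t=0,i=9, bit0=0)
  bits 00000001001010011010111010101000 = 19508904

19508904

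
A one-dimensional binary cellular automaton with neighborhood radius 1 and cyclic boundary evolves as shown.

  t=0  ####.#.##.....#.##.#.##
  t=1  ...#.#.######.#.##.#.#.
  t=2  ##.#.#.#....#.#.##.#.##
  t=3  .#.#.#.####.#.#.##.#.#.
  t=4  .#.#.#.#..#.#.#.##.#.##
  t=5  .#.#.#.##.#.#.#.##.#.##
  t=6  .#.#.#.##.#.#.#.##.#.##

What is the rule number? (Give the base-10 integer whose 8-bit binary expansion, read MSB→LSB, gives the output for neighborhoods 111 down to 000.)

93

  ### -> .   bit 7 = 0  t=0,i=0
  ##. -> #   bit 6 = 1  t=0,i=3
  #.# -> .   bit 5 = 0  t=0,i=4
  #.. -> #   bit 4 = 1  t=0,i=9
  .## -> #   bit 3 = 1  t=0,i=7
  .#. -> #   bit 2 = 1  t=0,i=5
  ..# -> .   bit 1 = 0  t=0,i=13
  ... -> #   bit 0 = 1  t=0,i=10
  bits 01011101 = 93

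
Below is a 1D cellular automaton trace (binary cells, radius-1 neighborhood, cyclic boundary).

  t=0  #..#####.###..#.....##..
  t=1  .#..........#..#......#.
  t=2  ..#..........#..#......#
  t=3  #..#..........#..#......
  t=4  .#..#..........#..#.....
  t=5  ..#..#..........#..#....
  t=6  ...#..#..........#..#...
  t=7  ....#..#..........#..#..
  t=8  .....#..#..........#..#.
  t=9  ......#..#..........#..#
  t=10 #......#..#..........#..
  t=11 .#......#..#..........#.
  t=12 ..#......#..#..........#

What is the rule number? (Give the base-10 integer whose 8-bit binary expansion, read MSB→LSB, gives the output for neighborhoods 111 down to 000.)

  ###|.  b7=0 t=0,i=4
  ##.|.  b6=0 t=0,i=7
  #.#|.  b5=0 t=0,i=8
  #..|#  b4=1 t=0,i=1
  .##|.  b3=0 t=0,i=3
  .#.|.  b2=0 t=0,i=0
  ..#|.  b1=0 t=0,i=2
  ...|.  b0=0 t=0,i=16
  bits 00010000 = 16

16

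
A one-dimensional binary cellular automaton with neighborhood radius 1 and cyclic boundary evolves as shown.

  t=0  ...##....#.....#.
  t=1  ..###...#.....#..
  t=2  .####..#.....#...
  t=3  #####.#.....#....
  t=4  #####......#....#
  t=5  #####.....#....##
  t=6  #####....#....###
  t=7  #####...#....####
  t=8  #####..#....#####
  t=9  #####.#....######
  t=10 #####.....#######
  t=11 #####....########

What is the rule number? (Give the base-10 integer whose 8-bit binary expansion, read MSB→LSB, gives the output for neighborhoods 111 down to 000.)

  [7] ### => #  t=1,i=3
  [6] ##. => #  t=0,i=4
  [5] #.# => .  t=3,i=5
  [4] #.. => .  t=0,i=5
  [3] .## => #  t=0,i=3
  [2] .#. => .  t=0,i=9
  [1] ..# => #  t=0,i=2
  [0] ... => .  t=0,i=0
  bits 11001010 = 202

202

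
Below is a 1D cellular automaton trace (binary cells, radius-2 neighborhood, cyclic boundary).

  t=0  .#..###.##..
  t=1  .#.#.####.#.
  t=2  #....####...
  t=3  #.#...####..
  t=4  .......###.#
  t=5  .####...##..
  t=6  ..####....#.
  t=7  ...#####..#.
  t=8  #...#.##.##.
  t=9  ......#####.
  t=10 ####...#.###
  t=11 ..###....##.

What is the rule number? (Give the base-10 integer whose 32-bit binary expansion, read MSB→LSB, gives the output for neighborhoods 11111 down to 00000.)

  ##### -> .   bit 31 = 0  t=7,i=5
  ####. -> #   bit 30 = 1  t=1,i=7
  ###.# -> #   bit 29 = 1  t=0,i=6
  ###.. -> #   bit 28 = 1  t=2,i=8
  ##.## -> #   bit 27 = 1  t=0,i=7
  ##.#. -> .   bit 26 = 0  t=1,i=9
  ##..# -> .   bit 25 = 0  t=3,i=10
  ##... -> #   bit 24 = 1  t=0,i=10
  #.### -> #   bit 23 = 1  t=1,i=5
  #.##. -> #   bit 22 = 1  t=0,i=8
  #.#.# -> .   bit 21 = 0  t=1,i=3
  #.#.. -> .   bit 20 = 0  t=1,i=10
  #..## -> #   bit 19 = 1  t=0,i=3
  #..#. -> #   bit 18 = 1  t=1,i=0
  #...# -> .   bit 17 = 0  t=0,i=11
  #.... -> #   bit 16 = 1  t=2,i=2
  .#### -> #   bit 15 = 1  t=1,i=6
  .###. -> #   bit 14 = 1  t=0,i=5
  .##.# -> #   bit 13 = 1  t=8,i=7
  .##.. -> .   bit 12 = 0  t=0,i=9
  .#.## -> .   bit 11 = 0  t=1,i=4
  .#.#. -> .   bit 10 = 0  t=1,i=2
  .#..# -> .   bit 9 = 0  t=0,i=2
  .#... -> .   bit 8 = 0  t=2,i=1
  ..### -> .   bit 7 = 0  t=0,i=4
  ..##. -> .   bit 6 = 0  t=5,i=8
  ..#.# -> .   bit 5 = 0  t=1,i=1
  ..#.. -> #   bit 4 = 1  t=0,i=1
  ...## -> .   bit 3 = 0  t=2,i=4
  ...#. -> .   bit 2 = 0  t=0,i=0
  ....# -> .   bit 1 = 0  t=2,i=3
  ..... -> #   bit 0 = 1  t=4,i=2
  bits 01111001110011011110000000010001 = 2043535377

2043535377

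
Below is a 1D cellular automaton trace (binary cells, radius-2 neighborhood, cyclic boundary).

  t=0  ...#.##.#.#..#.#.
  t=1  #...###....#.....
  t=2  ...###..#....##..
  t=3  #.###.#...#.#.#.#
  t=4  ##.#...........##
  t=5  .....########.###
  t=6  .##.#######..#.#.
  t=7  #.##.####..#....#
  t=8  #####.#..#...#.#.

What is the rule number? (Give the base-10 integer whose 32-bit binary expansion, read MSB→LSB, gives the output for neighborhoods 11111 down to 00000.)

  ##### -> #   bit 31 = 1  t=5,i=7
  ####. -> .   bit 30 = 0  t=4,i=0
  ###.# -> .   bit 29 = 0  t=3,i=4
  ###.. -> .   bit 28 = 0  t=1,i=6
  ##.## -> #   bit 27 = 1  t=3,i=1
  ##.#. -> .   bit 26 = 0  t=0,i=7
  ##..# -> #   bit 25 = 1  t=2,i=6
  ##... -> .   bit 24 = 0  t=1,i=7
  #.### -> .   bit 23 = 0  t=3,i=2
  #.##. -> #   bit 22 = 1  t=0,i=5
  #.#.# -> .   bit 21 = 0  t=0,i=8
  #.#.. -> .   bit 20 = 0  t=0,i=10
  #..## -> #   bit 19 = 1  t=6,i=0
  #..#. -> .   bit 18 = 0  t=0,i=12
  #...# -> .   bit 17 = 0  t=1,i=2
  #.... -> #   bit 16 = 1  t=0,i=0
  .#### -> #   bit 15 = 1  t=4,i=16
  .###. -> #   bit 14 = 1  t=1,i=5
  .##.# -> #   bit 13 = 1  t=0,i=6
  .##.. -> #   bit 12 = 1  t=2,i=14
  .#.## -> #   bit 11 = 1  t=0,i=4
  .#.#. -> .   bit 10 = 0  t=0,i=9
  .#..# -> #   bit 9 = 1  t=0,i=11
  .#... -> .   bit 8 = 0  t=0,i=16
  ..### -> #   bit 7 = 1  t=1,i=4
  ..##. -> .   bit 6 = 0  t=2,i=13
  ..#.# -> .   bit 5 = 0  t=0,i=3
  ..#.. -> .   bit 4 = 0  t=1,i=0
  ...## -> #   bit 3 = 1  t=1,i=3
  ...#. -> .   bit 2 = 0  t=0,i=2
  ....# -> .   bit 1 = 0  t=0,i=1
  ..... -> #   bit 0 = 1  t=1,i=14
  bits 10001010010010011111101010001001 = 2320104073

2320104073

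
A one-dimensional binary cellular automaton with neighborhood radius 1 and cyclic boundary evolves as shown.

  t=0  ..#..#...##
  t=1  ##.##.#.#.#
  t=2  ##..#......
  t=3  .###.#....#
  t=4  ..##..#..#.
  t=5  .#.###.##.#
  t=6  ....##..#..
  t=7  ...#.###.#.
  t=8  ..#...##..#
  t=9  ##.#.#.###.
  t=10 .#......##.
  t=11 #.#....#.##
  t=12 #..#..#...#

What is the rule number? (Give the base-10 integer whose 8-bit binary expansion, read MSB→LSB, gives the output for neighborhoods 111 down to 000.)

  ###|#  b7=1 t=1,i=0
  ##.|#  b6=1 t=0,i=10
  #.#|.  b5=0 t=1,i=2
  #..|#  b4=1 t=0,i=0
  .##|.  b3=0 t=0,i=9
  .#.|.  b2=0 t=0,i=2
  ..#|#  b1=1 t=0,i=1
  ...|.  b0=0 t=0,i=7
  bits 11010010 = 210

210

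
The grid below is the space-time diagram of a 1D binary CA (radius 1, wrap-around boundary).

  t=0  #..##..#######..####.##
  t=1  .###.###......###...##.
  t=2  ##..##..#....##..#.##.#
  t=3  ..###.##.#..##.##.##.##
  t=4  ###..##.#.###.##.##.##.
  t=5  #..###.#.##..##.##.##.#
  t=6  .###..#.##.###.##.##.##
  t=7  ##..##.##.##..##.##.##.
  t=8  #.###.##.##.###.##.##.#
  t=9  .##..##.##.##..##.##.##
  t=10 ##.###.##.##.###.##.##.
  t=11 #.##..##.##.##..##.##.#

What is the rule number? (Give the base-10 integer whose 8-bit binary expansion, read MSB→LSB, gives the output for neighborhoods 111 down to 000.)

  nb ###: next=.  (t=0,i=8, bit7=0)
  nb ##.: next=.  (t=0,i=0, bit6=0)
  nb #.#: next=#  (t=0,i=20, bit5=1)
  nb #..: next=#  (t=0,i=1, bit4=1)
  nb .##: next=#  (t=0,i=3, bit3=1)
  nb .#.: next=.  (t=2,i=8, bit2=0)
  nb ..#: next=#  (t=0,i=2, bit1=1)
  nb ...: next=.  (t=1,i=9, bit0=0)
  bits 00111010 = 58

58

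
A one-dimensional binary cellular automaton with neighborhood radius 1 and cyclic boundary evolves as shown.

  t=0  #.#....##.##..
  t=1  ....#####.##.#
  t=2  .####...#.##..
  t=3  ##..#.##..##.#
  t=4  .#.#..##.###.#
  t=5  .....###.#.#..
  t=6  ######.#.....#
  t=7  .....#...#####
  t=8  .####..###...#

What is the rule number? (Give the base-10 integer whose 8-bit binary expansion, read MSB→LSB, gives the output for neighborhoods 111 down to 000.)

75

  [7] ### => .  t=1,i=5
  [6] ##. => #  t=0,i=8
  [5] #.# => .  t=0,i=1
  [4] #.. => .  t=0,i=3
  [3] .## => #  t=0,i=7
  [2] .#. => .  t=0,i=0
  [1] ..# => #  t=0,i=6
  [0] ... => #  t=0,i=4
  bits 01001011 = 75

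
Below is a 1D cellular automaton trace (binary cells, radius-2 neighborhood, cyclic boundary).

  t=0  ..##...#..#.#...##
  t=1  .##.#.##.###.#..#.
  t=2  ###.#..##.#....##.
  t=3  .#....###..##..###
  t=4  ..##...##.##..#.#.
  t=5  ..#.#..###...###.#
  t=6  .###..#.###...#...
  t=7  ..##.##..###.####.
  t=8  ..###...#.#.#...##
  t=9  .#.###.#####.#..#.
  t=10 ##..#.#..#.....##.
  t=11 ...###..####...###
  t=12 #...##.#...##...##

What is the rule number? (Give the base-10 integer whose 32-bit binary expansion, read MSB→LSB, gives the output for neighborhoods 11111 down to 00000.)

  [31] ##### => #  t=9,i=9
  [30] ####. => .  t=7,i=15
  [29] ###.# => .  t=1,i=11
  [28] ###.. => #  t=3,i=8
  [27] ##.## => #  t=1,i=8
  [26] ##.#. => .  t=1,i=3
  [25] ##..# => .  t=0,i=0
  [24] ##... => #  t=0,i=4
  [23] #.### => .  t=1,i=9
  [22] #.##. => .  t=1,i=6
  [21] #.#.# => #  t=1,i=4
  [20] #.#.. => .  t=0,i=12
  [19] #..## => #  t=0,i=1
  [18] #..#. => #  t=0,i=9
  [17] #...# => .  t=0,i=5
  [16] #.... => #  t=2,i=12
  [15] .#### => .  t=7,i=14
  [14] .###. => #  t=1,i=10
  [13] .##.# => #  t=1,i=2
  [12] .##.. => .  t=0,i=3
  [11] .#.## => .  t=1,i=5
  [10] .#.#. => #  t=0,i=11
  [9] .#..# => .  t=0,i=8
  [8] .#... => #  t=0,i=13
  [7] ..### => .  t=3,i=6
  [6] ..##. => #  t=0,i=2
  [5] ..#.# => #  t=0,i=10
  [4] ..#.. => #  t=0,i=7
  [3] ...## => .  t=0,i=15
  [2] ...#. => #  t=0,i=6
  [1] ....# => .  t=2,i=13
  [0] ..... => .  t=10,i=12
  bits 10011001001011010110010101110100 = 2569889140

2569889140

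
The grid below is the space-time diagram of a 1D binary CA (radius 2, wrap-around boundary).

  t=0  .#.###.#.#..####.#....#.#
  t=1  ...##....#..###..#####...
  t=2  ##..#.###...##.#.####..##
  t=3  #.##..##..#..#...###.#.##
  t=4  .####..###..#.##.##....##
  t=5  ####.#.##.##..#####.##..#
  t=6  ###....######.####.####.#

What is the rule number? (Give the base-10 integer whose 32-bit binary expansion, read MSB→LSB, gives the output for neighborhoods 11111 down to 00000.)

3403149703

  [31] ##### => #  t=1,i=19
  [30] ####. => #  t=0,i=14
  [29] ###.# => .  t=0,i=5
  [28] ###.. => .  t=1,i=14
  [27] ##.## => #  t=3,i=1
  [26] ##.#. => .  t=0,i=6
  [25] ##..# => #  t=1,i=15
  [24] ##... => .  t=1,i=5
  [23] #.### => #  t=0,i=3
  [22] #.##. => #  t=3,i=2
  [21] #.#.# => .  t=0,i=1
  [20] #.#.. => #  t=0,i=9
  [19] #..## => .  t=0,i=11
  [18] #..#. => #  t=2,i=3
  [17] #...# => #  t=2,i=10
  [16] #.... => #  t=0,i=19
  [15] .#### => #  t=0,i=13
  [14] .###. => #  t=0,i=4
  [13] .##.# => #  t=2,i=13
  [12] .##.. => #  t=1,i=4
  [11] .#.## => .  t=0,i=2
  [10] .#.#. => .  t=0,i=0
  [9] .#..# => .  t=0,i=10
  [8] .#... => #  t=0,i=18
  [7] ..### => #  t=0,i=12
  [6] ..##. => .  t=1,i=3
  [5] ..#.# => .  t=0,i=22
  [4] ..#.. => .  t=1,i=9
  [3] ...## => .  t=1,i=2
  [2] ...#. => #  t=0,i=21
  [1] ....# => #  t=0,i=20
  [0] ..... => #  t=1,i=0
  bits 11001010110101111111000110000111 = 3403149703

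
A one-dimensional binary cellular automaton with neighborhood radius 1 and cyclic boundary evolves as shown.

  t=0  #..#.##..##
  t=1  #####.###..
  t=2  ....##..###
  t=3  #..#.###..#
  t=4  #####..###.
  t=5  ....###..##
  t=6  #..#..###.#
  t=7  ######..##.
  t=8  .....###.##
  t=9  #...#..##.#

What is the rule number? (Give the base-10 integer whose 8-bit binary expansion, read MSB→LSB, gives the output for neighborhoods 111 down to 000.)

  nb ###: next=.  (t=0,i=10, bit7=0)
  nb ##.: next=#  (t=0,i=0, bit6=1)
  nb #.#: next=#  (t=0,i=4, bit5=1)
  nb #..: next=#  (t=0,i=1, bit4=1)
  nb .##: next=.  (t=0,i=5, bit3=0)
  nb .#.: next=#  (t=0,i=3, bit2=1)
  nb ..#: next=#  (t=0,i=2, bit1=1)
  nb ...: next=.  (t=2,i=1, bit0=0)
  bits 01110110 = 118

118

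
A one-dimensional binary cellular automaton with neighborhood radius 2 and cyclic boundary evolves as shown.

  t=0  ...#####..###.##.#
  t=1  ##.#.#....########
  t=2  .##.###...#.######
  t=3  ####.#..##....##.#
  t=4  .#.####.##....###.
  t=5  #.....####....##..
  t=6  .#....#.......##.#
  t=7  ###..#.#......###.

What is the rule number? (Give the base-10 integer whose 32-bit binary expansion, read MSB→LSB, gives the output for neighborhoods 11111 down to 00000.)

2891347908

  [31] ##### => #  t=0,i=5
  [30] ####. => .  t=0,i=6
  [29] ###.# => #  t=0,i=12
  [28] ###.. => .  t=0,i=7
  [27] ##.## => #  t=0,i=13
  [26] ##.#. => #  t=0,i=16
  [25] ##..# => .  t=0,i=8
  [24] ##... => .  t=2,i=7
  [23] #.### => .  t=2,i=4
  [22] #.##. => #  t=0,i=14
  [21] #.#.# => .  t=1,i=3
  [20] #.#.. => #  t=0,i=17
  [19] #..## => .  t=0,i=9
  [18] #..#. => #  t=4,i=0
  [17] #...# => #  t=0,i=1
  [16] #.... => .  t=1,i=7
  [15] .#### => .  t=0,i=4
  [14] .###. => #  t=0,i=11
  [13] .##.# => #  t=0,i=15
  [12] .##.. => #  t=3,i=9
  [11] .#.## => .  t=2,i=11
  [10] .#.#. => #  t=1,i=4
  [9] .#..# => #  t=3,i=6
  [8] .#... => #  t=0,i=0
  [7] ..### => #  t=0,i=3
  [6] ..##. => #  t=3,i=8
  [5] ..#.# => .  t=2,i=10
  [4] ..#.. => .  t=5,i=0
  [3] ...## => .  t=0,i=2
  [2] ...#. => #  t=2,i=9
  [1] ....# => .  t=1,i=8
  [0] ..... => .  t=5,i=3
  bits 10101100010101100111011111000100 = 2891347908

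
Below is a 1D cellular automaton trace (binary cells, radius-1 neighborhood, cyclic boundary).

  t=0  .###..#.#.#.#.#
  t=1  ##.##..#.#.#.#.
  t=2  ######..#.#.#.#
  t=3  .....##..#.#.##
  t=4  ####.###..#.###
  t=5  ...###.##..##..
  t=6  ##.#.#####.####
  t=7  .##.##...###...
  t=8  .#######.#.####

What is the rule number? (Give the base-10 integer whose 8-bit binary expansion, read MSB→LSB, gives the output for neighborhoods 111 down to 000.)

121

  nb ###: next=.  (t=0,i=2, bit7=0)
  nb ##.: next=#  (t=0,i=3, bit6=1)
  nb #.#: next=#  (t=0,i=0, bit5=1)
  nb #..: next=#  (t=0,i=4, bit4=1)
  nb .##: next=#  (t=0,i=1, bit3=1)
  nb .#.: next=.  (t=0,i=6, bit2=0)
  nb ..#: next=.  (t=0,i=5, bit1=0)
  nb ...: next=#  (t=3,i=1, bit0=1)
  bits 01111001 = 121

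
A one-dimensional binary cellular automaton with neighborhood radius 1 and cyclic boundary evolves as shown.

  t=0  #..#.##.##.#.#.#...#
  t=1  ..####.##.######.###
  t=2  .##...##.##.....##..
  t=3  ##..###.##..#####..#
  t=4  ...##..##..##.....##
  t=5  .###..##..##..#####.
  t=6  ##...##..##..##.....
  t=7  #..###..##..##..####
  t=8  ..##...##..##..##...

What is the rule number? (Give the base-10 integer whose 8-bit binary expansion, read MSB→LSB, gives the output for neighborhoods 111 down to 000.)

47

  [7] ### => .  t=1,i=3
  [6] ##. => .  t=0,i=0
  [5] #.# => #  t=0,i=4
  [4] #.. => .  t=0,i=1
  [3] .## => #  t=0,i=5
  [2] .#. => #  t=0,i=3
  [1] ..# => #  t=0,i=2
  [0] ... => #  t=0,i=17
  bits 00101111 = 47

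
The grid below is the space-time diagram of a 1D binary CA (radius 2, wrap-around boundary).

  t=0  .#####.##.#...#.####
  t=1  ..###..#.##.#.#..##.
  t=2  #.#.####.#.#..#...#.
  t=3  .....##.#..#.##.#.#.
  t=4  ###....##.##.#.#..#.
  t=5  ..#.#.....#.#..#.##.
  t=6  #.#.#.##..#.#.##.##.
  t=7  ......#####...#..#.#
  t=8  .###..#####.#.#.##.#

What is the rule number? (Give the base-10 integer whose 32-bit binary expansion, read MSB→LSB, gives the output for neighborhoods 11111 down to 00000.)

3596062897

  #####|#  b31=1 t=0,i=3
  ####.|#  b30=1 t=0,i=4
  ###.#|.  b29=0 t=0,i=5
  ###..|#  b28=1 t=1,i=4
  ##.##|.  b27=0 t=0,i=0
  ##.#.|#  b26=1 t=0,i=9
  ##..#|#  b25=1 t=1,i=5
  ##...|.  b24=0 t=1,i=19
  #.###|.  b23=0 t=0,i=1
  #.##.|#  b22=1 t=0,i=7
  #.#.#|.  b21=0 t=1,i=12
  #.#..|#  b20=1 t=0,i=10
  #..##|.  b19=0 t=1,i=16
  #..#.|#  b18=1 t=1,i=6
  #...#|#  b17=1 t=0,i=12
  #....|#  b16=1 t=3,i=0
  .####|#  b15=1 t=0,i=2
  .###.|.  b14=0 t=1,i=3
  .##.#|.  b13=0 t=0,i=8
  .##..|#  b12=1 t=1,i=18
  .#.##|.  b11=0 t=0,i=15
  .#.#.|.  b10=0 t=1,i=13
  .#..#|.  b9=0 t=1,i=15
  .#...|.  b8=0 t=0,i=11
  ..###|#  b7=1 t=1,i=2
  ..##.|.  b6=0 t=1,i=17
  ..#.#|#  b5=1 t=0,i=14
  ..#..|#  b4=1 t=2,i=14
  ...##|.  b3=0 t=1,i=1
  ...#.|.  b2=0 t=0,i=13
  ....#|.  b1=0 t=3,i=3
  .....|#  b0=1 t=3,i=1
  bits 11010110010101111001000010110001 = 3596062897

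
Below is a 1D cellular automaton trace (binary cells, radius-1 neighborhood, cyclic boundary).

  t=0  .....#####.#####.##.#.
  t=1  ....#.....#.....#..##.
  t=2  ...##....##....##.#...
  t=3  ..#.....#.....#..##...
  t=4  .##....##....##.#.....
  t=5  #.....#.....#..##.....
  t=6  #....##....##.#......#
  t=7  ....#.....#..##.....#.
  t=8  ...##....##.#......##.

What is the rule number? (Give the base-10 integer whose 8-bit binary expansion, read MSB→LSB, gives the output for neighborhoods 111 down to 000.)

38

  nb ###: next=.  (t=0,i=6, bit7=0)
  nb ##.: next=.  (t=0,i=9, bit6=0)
  nb #.#: next=#  (t=0,i=10, bit5=1)
  nb #..: next=.  (t=0,i=21, bit4=0)
  nb .##: next=.  (t=0,i=5, bit3=0)
  nb .#.: next=#  (t=0,i=20, bit2=1)
  nb ..#: next=#  (t=0,i=4, bit1=1)
  nb ...: next=.  (t=0,i=0, bit0=0)
  bits 00100110 = 38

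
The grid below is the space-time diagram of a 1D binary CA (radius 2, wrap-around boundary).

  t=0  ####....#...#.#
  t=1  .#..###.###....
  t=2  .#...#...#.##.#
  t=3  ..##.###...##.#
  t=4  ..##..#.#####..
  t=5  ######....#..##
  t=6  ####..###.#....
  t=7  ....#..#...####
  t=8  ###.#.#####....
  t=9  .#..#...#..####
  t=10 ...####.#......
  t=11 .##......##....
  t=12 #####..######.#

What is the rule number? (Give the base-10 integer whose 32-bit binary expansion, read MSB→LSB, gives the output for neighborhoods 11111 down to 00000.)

2204594522

  #####|#  b31=1 t=0,i=1
  ####.|.  b30=0 t=0,i=2
  ###.#|.  b29=0 t=1,i=6
  ###..|.  b28=0 t=0,i=3
  ##.##|.  b27=0 t=1,i=7
  ##.#.|.  b26=0 t=2,i=13
  ##..#|#  b25=1 t=4,i=4
  ##...|#  b24=1 t=0,i=4
  #.###|.  b23=0 t=0,i=14
  #.##.|#  b22=1 t=2,i=11
  #.#.#|#  b21=1 t=2,i=14
  #.#..|.  b20=0 t=2,i=1
  #..##|.  b19=0 t=1,i=3
  #..#.|#  b18=1 t=4,i=5
  #...#|#  b17=1 t=0,i=10
  #....|#  b16=1 t=0,i=5
  .####|.  b15=0 t=0,i=0
  .###.|#  b14=1 t=1,i=5
  .##.#|#  b13=1 t=2,i=12
  .##..|#  b12=1 t=4,i=3
  .#.##|.  b11=0 t=0,i=13
  .#.#.|.  b10=0 t=2,i=0
  .#..#|.  b9=0 t=1,i=2
  .#...|#  b8=1 t=0,i=9
  ..###|.  b7=0 t=1,i=4
  ..##.|#  b6=1 t=3,i=2
  ..#.#|.  b5=0 t=0,i=12
  ..#..|#  b4=1 t=0,i=8
  ...##|#  b3=1 t=3,i=10
  ...#.|.  b2=0 t=0,i=7
  ....#|#  b1=1 t=0,i=6
  .....|.  b0=0 t=1,i=13
  bits 10000011011001110111000101011010 = 2204594522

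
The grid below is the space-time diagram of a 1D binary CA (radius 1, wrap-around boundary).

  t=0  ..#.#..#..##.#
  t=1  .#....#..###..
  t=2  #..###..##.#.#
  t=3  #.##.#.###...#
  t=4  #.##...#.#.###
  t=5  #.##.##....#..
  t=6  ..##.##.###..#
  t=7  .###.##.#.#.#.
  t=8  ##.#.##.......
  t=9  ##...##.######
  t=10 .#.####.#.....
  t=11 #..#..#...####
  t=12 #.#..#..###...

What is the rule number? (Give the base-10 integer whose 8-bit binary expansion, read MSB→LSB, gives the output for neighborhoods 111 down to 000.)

  ###|.  b7=0 t=1,i=10
  ##.|#  b6=1 t=0,i=11
  #.#|.  b5=0 t=0,i=3
  #..|.  b4=0 t=0,i=0
  .##|#  b3=1 t=0,i=10
  .#.|.  b2=0 t=0,i=2
  ..#|#  b1=1 t=0,i=1
  ...|#  b0=1 t=1,i=3
  bits 01001011 = 75

75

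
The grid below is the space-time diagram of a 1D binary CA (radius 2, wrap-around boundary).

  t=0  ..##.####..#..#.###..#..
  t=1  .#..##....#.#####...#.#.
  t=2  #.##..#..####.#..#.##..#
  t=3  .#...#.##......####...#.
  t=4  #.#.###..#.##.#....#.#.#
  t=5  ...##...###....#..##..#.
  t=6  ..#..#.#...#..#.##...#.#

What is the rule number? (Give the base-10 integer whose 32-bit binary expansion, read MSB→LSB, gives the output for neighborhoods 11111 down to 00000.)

2307656493

  #####|#  b31=1 t=1,i=14
  ####.|.  b30=0 t=0,i=7
  ###.#|.  b29=0 t=2,i=12
  ###..|.  b28=0 t=0,i=8
  ##.##|#  b27=1 t=0,i=4
  ##.#.|.  b26=0 t=2,i=13
  ##..#|.  b25=0 t=0,i=9
  ##...|#  b24=1 t=1,i=6
  #.###|#  b23=1 t=0,i=5
  #.##.|.  b22=0 t=2,i=2
  #.#.#|.  b21=0 t=4,i=2
  #.#..|.  b20=0 t=1,i=22
  #..##|#  b19=1 t=1,i=3
  #..#.|#  b18=1 t=0,i=10
  #...#|.  b17=0 t=1,i=18
  #....|.  b16=0 t=0,i=23
  .####|.  b15=0 t=0,i=6
  .###.|.  b14=0 t=0,i=17
  .##.#|.  b13=0 t=0,i=3
  .##..|.  b12=0 t=1,i=5
  .#.##|#  b11=1 t=0,i=15
  .#.#.|.  b10=0 t=1,i=21
  .#..#|#  b9=1 t=0,i=12
  .#...|#  b8=1 t=0,i=22
  ..###|.  b7=0 t=2,i=9
  ..##.|.  b6=0 t=0,i=2
  ..#.#|#  b5=1 t=0,i=14
  ..#..|.  b4=0 t=0,i=11
  ...##|#  b3=1 t=0,i=1
  ...#.|#  b2=1 t=1,i=9
  ....#|.  b1=0 t=0,i=0
  .....|#  b0=1 t=3,i=11
  bits 10001001100011000000101100101101 = 2307656493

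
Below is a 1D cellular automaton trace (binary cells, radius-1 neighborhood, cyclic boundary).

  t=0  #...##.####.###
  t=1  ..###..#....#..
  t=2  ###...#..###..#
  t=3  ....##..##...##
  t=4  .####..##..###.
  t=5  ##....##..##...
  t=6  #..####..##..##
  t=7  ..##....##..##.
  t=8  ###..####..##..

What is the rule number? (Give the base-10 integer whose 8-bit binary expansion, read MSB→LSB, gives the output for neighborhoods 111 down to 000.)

  ### -> .   bit 7 = 0  t=0,i=8
  ##. -> .   bit 6 = 0  t=0,i=0
  #.# -> .   bit 5 = 0  t=0,i=6
  #.. -> .   bit 4 = 0  t=0,i=1
  .## -> #   bit 3 = 1  t=0,i=4
  .#. -> .   bit 2 = 0  t=1,i=7
  ..# -> #   bit 1 = 1  t=0,i=3
  ... -> #   bit 0 = 1  t=0,i=2
  bits 00001011 = 11

11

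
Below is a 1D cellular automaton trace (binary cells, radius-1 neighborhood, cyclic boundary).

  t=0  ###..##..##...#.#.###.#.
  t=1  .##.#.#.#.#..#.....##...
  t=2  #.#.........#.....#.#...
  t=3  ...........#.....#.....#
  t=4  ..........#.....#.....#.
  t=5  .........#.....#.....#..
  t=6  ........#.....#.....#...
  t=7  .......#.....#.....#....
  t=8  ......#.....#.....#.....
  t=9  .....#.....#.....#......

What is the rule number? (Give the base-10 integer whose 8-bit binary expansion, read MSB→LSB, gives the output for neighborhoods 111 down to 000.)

194

  nb ###: next=#  (t=0,i=1, bit7=1)
  nb ##.: next=#  (t=0,i=2, bit6=1)
  nb #.#: next=.  (t=0,i=15, bit5=0)
  nb #..: next=.  (t=0,i=3, bit4=0)
  nb .##: next=.  (t=0,i=0, bit3=0)
  nb .#.: next=.  (t=0,i=14, bit2=0)
  nb ..#: next=#  (t=0,i=4, bit1=1)
  nb ...: next=.  (t=0,i=12, bit0=0)
  bits 11000010 = 194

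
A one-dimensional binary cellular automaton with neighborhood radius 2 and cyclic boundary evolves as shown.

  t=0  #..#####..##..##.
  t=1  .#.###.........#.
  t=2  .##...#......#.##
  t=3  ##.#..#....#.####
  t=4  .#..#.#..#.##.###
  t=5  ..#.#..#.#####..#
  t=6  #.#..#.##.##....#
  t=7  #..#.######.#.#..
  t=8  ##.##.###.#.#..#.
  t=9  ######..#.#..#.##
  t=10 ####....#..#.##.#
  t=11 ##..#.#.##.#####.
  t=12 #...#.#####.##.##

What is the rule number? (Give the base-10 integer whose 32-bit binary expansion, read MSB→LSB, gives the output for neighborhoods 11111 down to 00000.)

  [31] ##### => #  t=0,i=5
  [30] ####. => .  t=0,i=6
  [29] ###.# => #  t=3,i=1
  [28] ###.. => .  t=0,i=7
  [27] ##.## => #  t=2,i=0
  [26] ##.#. => .  t=0,i=16
  [25] ##..# => .  t=0,i=8
  [24] ##... => #  t=1,i=6
  [23] #.### => .  t=1,i=3
  [22] #.##. => #  t=2,i=1
  [21] #.#.# => #  t=7,i=12
  [20] #.#.. => .  t=0,i=0
  [19] #..## => .  t=0,i=2
  [18] #..#. => .  t=1,i=0
  [17] #...# => .  t=2,i=4
  [16] #.... => .  t=1,i=7
  [15] .#### => #  t=0,i=4
  [14] .###. => .  t=1,i=4
  [13] .##.# => #  t=0,i=15
  [12] .##.. => .  t=0,i=11
  [11] .#.## => #  t=1,i=2
  [10] .#.#. => .  t=4,i=5
  [9] .#..# => #  t=0,i=1
  [8] .#... => .  t=2,i=7
  [7] ..### => #  t=0,i=3
  [6] ..##. => .  t=0,i=10
  [5] ..#.# => #  t=1,i=1
  [4] ..#.. => #  t=1,i=15
  [3] ...## => .  t=6,i=15
  [2] ...#. => .  t=1,i=14
  [1] ....# => #  t=1,i=13
  [0] ..... => .  t=1,i=8
  bits 10101001011000001010101010110010 = 2841684658

2841684658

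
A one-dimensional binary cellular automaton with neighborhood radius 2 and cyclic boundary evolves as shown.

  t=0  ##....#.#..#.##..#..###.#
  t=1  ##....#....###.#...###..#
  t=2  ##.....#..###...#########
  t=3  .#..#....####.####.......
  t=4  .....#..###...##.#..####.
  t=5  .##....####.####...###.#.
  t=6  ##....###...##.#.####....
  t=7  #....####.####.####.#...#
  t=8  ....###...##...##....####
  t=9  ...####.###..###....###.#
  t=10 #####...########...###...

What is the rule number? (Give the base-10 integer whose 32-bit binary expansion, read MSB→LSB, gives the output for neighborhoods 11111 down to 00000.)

  [31] ##### => .  t=2,i=18
  [30] ####. => .  t=2,i=0
  [29] ###.# => .  t=0,i=22
  [28] ###.. => #  t=0,i=1
  [27] ##.## => .  t=0,i=23
  [26] ##.#. => .  t=1,i=14
  [25] ##..# => #  t=0,i=15
  [24] ##... => .  t=0,i=2
  [23] #.### => #  t=0,i=24
  [22] #.##. => #  t=0,i=13
  [21] #.#.# => #  t=6,i=15
  [20] #.#.. => .  t=0,i=8
  [19] #..## => #  t=0,i=19
  [18] #..#. => .  t=0,i=10
  [17] #...# => #  t=1,i=17
  [16] #.... => .  t=0,i=3
  [15] .#### => #  t=2,i=17
  [14] .###. => #  t=0,i=0
  [13] .##.# => #  t=4,i=15
  [12] .##.. => .  t=0,i=14
  [11] .#.## => #  t=0,i=12
  [10] .#.#. => .  t=0,i=7
  [9] .#..# => .  t=0,i=9
  [8] .#... => #  t=1,i=7
  [7] ..### => #  t=0,i=20
  [6] ..##. => #  t=4,i=14
  [5] ..#.# => #  t=0,i=6
  [4] ..#.. => .  t=0,i=17
  [3] ...## => #  t=1,i=10
  [2] ...#. => .  t=0,i=5
  [1] ....# => .  t=0,i=4
  [0] ..... => #  t=2,i=4
  bits 00010010111010101110100111101001 = 317385193

317385193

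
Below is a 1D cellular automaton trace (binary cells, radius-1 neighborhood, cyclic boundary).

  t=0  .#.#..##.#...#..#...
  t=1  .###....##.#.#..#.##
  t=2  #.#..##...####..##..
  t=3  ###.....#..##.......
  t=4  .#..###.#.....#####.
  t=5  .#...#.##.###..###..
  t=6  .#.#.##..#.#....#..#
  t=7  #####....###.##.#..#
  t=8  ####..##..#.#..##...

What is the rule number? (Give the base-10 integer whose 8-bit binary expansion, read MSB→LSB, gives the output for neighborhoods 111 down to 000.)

  [7] ### => #  t=1,i=2
  [6] ##. => .  t=0,i=7
  [5] #.# => #  t=0,i=2
  [4] #.. => .  t=0,i=4
  [3] .## => .  t=0,i=6
  [2] .#. => #  t=0,i=1
  [1] ..# => .  t=0,i=0
  [0] ... => #  t=0,i=11
  bits 10100101 = 165

165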